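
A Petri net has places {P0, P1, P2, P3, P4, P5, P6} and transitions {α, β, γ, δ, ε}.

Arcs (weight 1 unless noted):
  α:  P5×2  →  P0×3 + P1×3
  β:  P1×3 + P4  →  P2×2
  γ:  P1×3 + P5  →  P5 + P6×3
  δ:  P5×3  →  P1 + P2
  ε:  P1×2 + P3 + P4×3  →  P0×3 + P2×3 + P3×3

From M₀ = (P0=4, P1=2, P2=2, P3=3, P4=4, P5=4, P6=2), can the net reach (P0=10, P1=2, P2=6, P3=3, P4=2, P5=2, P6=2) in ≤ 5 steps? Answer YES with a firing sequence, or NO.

depth 0: 1 marking
depth 1: 4 markings reached so far
depth 2: 11 markings reached so far
depth 3: 16 markings reached so far
depth 4: 20 markings reached so far
depth 5: 21 markings reached so far
target is not among the 21 markings reachable within 5 steps

NO — not reachable within 5 firings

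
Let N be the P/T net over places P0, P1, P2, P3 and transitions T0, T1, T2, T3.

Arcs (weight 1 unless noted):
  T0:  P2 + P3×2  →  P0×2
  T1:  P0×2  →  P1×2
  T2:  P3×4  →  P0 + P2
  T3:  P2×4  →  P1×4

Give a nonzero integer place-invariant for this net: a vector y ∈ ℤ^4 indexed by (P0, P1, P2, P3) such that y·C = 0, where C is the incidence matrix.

y = (P0:2, P1:2, P2:2, P3:1)

Incidence matrix C (rows=places, cols=transitions):
       T0   T1   T2   T3
   P0   2   -2    1    0
   P1   0    2    0    4
   P2  -1    0    1   -4
   P3  -2    0   -4    0

Candidate y = [2, 2, 2, 1]; check y·C column-wise:
  col T0: 2·2 + 2·0 + 2·-1 + 1·-2 = 0
  col T1: 2·-2 + 2·2 + 2·0 + 1·0 = 0
  col T2: 2·1 + 2·0 + 2·1 + 1·-4 = 0
  col T3: 2·0 + 2·4 + 2·-4 + 1·0 = 0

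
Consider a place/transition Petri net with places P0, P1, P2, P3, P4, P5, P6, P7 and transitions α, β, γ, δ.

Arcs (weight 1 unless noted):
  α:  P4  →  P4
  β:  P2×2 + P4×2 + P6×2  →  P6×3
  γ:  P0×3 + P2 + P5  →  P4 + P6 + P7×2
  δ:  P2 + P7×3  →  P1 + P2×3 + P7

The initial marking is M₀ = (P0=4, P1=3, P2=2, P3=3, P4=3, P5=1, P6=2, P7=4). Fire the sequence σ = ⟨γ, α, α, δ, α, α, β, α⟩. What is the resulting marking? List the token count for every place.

(P0=1, P1=4, P2=1, P3=3, P4=2, P5=0, P6=4, P7=4)

step 1: fire γ:  (P0=4, P1=3, P2=2, P3=3, P4=3, P5=1, P6=2, P7=4) → (P0=1, P1=3, P2=1, P3=3, P4=4, P5=0, P6=3, P7=6)
step 2: fire α:  (P0=1, P1=3, P2=1, P3=3, P4=4, P5=0, P6=3, P7=6) → (P0=1, P1=3, P2=1, P3=3, P4=4, P5=0, P6=3, P7=6)
step 3: fire α:  (P0=1, P1=3, P2=1, P3=3, P4=4, P5=0, P6=3, P7=6) → (P0=1, P1=3, P2=1, P3=3, P4=4, P5=0, P6=3, P7=6)
step 4: fire δ:  (P0=1, P1=3, P2=1, P3=3, P4=4, P5=0, P6=3, P7=6) → (P0=1, P1=4, P2=3, P3=3, P4=4, P5=0, P6=3, P7=4)
step 5: fire α:  (P0=1, P1=4, P2=3, P3=3, P4=4, P5=0, P6=3, P7=4) → (P0=1, P1=4, P2=3, P3=3, P4=4, P5=0, P6=3, P7=4)
step 6: fire α:  (P0=1, P1=4, P2=3, P3=3, P4=4, P5=0, P6=3, P7=4) → (P0=1, P1=4, P2=3, P3=3, P4=4, P5=0, P6=3, P7=4)
step 7: fire β:  (P0=1, P1=4, P2=3, P3=3, P4=4, P5=0, P6=3, P7=4) → (P0=1, P1=4, P2=1, P3=3, P4=2, P5=0, P6=4, P7=4)
step 8: fire α:  (P0=1, P1=4, P2=1, P3=3, P4=2, P5=0, P6=4, P7=4) → (P0=1, P1=4, P2=1, P3=3, P4=2, P5=0, P6=4, P7=4)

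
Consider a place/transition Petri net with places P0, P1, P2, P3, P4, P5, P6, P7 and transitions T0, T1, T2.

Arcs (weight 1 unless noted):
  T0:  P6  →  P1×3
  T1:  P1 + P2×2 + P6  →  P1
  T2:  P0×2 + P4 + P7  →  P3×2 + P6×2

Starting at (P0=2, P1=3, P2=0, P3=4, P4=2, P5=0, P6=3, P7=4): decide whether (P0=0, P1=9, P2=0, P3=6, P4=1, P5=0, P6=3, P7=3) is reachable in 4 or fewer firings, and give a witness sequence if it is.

YES — reachable via ⟨T0, T0, T2⟩ (3 firings)

step 1: fire T0:  (P0=2, P1=3, P2=0, P3=4, P4=2, P5=0, P6=3, P7=4) → (P0=2, P1=6, P2=0, P3=4, P4=2, P5=0, P6=2, P7=4)
step 2: fire T0:  (P0=2, P1=6, P2=0, P3=4, P4=2, P5=0, P6=2, P7=4) → (P0=2, P1=9, P2=0, P3=4, P4=2, P5=0, P6=1, P7=4)
step 3: fire T2:  (P0=2, P1=9, P2=0, P3=4, P4=2, P5=0, P6=1, P7=4) → (P0=0, P1=9, P2=0, P3=6, P4=1, P5=0, P6=3, P7=3)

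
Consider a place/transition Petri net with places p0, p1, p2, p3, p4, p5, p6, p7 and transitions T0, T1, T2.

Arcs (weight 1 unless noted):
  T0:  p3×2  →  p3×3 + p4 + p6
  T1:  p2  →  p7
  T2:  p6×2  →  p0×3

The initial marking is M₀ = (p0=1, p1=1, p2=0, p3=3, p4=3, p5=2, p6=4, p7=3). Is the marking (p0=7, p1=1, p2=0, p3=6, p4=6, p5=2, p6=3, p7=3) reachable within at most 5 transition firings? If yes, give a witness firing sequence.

step 1: fire T0:  (p0=1, p1=1, p2=0, p3=3, p4=3, p5=2, p6=4, p7=3) → (p0=1, p1=1, p2=0, p3=4, p4=4, p5=2, p6=5, p7=3)
step 2: fire T0:  (p0=1, p1=1, p2=0, p3=4, p4=4, p5=2, p6=5, p7=3) → (p0=1, p1=1, p2=0, p3=5, p4=5, p5=2, p6=6, p7=3)
step 3: fire T0:  (p0=1, p1=1, p2=0, p3=5, p4=5, p5=2, p6=6, p7=3) → (p0=1, p1=1, p2=0, p3=6, p4=6, p5=2, p6=7, p7=3)
step 4: fire T2:  (p0=1, p1=1, p2=0, p3=6, p4=6, p5=2, p6=7, p7=3) → (p0=4, p1=1, p2=0, p3=6, p4=6, p5=2, p6=5, p7=3)
step 5: fire T2:  (p0=4, p1=1, p2=0, p3=6, p4=6, p5=2, p6=5, p7=3) → (p0=7, p1=1, p2=0, p3=6, p4=6, p5=2, p6=3, p7=3)

YES — reachable via ⟨T0, T0, T0, T2, T2⟩ (5 firings)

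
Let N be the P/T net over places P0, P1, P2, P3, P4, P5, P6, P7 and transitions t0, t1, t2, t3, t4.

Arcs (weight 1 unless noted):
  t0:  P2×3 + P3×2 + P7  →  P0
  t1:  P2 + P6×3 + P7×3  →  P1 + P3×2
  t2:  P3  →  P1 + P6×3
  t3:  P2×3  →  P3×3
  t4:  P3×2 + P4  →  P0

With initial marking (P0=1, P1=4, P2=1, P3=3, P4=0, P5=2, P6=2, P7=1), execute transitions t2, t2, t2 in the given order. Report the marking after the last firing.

step 1: fire t2:  (P0=1, P1=4, P2=1, P3=3, P4=0, P5=2, P6=2, P7=1) → (P0=1, P1=5, P2=1, P3=2, P4=0, P5=2, P6=5, P7=1)
step 2: fire t2:  (P0=1, P1=5, P2=1, P3=2, P4=0, P5=2, P6=5, P7=1) → (P0=1, P1=6, P2=1, P3=1, P4=0, P5=2, P6=8, P7=1)
step 3: fire t2:  (P0=1, P1=6, P2=1, P3=1, P4=0, P5=2, P6=8, P7=1) → (P0=1, P1=7, P2=1, P3=0, P4=0, P5=2, P6=11, P7=1)

(P0=1, P1=7, P2=1, P3=0, P4=0, P5=2, P6=11, P7=1)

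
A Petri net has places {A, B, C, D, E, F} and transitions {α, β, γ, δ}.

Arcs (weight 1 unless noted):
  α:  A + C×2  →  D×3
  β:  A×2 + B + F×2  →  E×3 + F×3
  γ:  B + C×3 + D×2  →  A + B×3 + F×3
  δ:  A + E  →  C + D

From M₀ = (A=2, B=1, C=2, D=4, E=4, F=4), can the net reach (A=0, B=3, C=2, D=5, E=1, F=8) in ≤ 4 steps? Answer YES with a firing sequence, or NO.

depth 0: 1 marking
depth 1: 4 markings reached so far
depth 2: 7 markings reached so far
depth 3: 9 markings reached so far
depth 4: 10 markings reached so far
target is not among the 10 markings reachable within 4 steps

NO — not reachable within 4 firings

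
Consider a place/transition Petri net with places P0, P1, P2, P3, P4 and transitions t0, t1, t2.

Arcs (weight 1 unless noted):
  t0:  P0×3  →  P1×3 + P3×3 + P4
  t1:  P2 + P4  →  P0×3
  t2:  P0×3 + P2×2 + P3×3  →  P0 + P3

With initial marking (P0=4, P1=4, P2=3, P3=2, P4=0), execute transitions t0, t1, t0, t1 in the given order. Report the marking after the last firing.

step 1: fire t0:  (P0=4, P1=4, P2=3, P3=2, P4=0) → (P0=1, P1=7, P2=3, P3=5, P4=1)
step 2: fire t1:  (P0=1, P1=7, P2=3, P3=5, P4=1) → (P0=4, P1=7, P2=2, P3=5, P4=0)
step 3: fire t0:  (P0=4, P1=7, P2=2, P3=5, P4=0) → (P0=1, P1=10, P2=2, P3=8, P4=1)
step 4: fire t1:  (P0=1, P1=10, P2=2, P3=8, P4=1) → (P0=4, P1=10, P2=1, P3=8, P4=0)

(P0=4, P1=10, P2=1, P3=8, P4=0)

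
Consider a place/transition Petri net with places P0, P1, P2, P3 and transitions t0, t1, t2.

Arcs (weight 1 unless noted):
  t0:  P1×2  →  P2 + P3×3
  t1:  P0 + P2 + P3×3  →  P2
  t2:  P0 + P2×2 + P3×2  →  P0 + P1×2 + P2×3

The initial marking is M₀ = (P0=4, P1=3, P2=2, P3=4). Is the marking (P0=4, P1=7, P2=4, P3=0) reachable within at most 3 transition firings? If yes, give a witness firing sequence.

step 1: fire t2:  (P0=4, P1=3, P2=2, P3=4) → (P0=4, P1=5, P2=3, P3=2)
step 2: fire t2:  (P0=4, P1=5, P2=3, P3=2) → (P0=4, P1=7, P2=4, P3=0)

YES — reachable via ⟨t2, t2⟩ (2 firings)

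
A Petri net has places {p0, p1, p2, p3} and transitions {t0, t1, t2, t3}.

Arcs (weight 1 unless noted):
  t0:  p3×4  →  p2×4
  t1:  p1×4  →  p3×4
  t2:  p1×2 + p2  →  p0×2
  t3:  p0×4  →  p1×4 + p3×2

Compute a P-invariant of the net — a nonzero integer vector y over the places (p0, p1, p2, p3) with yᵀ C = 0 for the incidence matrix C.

y = (p0:3, p1:2, p2:2, p3:2)

Incidence matrix C (rows=places, cols=transitions):
       t0   t1   t2   t3
   p0   0    0    2   -4
   p1   0   -4   -2    4
   p2   4    0   -1    0
   p3  -4    4    0    2

Candidate y = [3, 2, 2, 2]; check y·C column-wise:
  col t0: 3·0 + 2·0 + 2·4 + 2·-4 = 0
  col t1: 3·0 + 2·-4 + 2·0 + 2·4 = 0
  col t2: 3·2 + 2·-2 + 2·-1 + 2·0 = 0
  col t3: 3·-4 + 2·4 + 2·0 + 2·2 = 0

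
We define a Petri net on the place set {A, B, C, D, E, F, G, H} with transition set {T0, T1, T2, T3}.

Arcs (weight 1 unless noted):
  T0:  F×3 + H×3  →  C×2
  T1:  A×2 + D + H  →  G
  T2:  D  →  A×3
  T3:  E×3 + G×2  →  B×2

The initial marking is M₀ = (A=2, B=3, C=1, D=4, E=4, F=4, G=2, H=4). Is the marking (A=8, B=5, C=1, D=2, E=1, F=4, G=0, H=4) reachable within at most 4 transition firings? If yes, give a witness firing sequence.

YES — reachable via ⟨T2, T2, T3⟩ (3 firings)

step 1: fire T2:  (A=2, B=3, C=1, D=4, E=4, F=4, G=2, H=4) → (A=5, B=3, C=1, D=3, E=4, F=4, G=2, H=4)
step 2: fire T2:  (A=5, B=3, C=1, D=3, E=4, F=4, G=2, H=4) → (A=8, B=3, C=1, D=2, E=4, F=4, G=2, H=4)
step 3: fire T3:  (A=8, B=3, C=1, D=2, E=4, F=4, G=2, H=4) → (A=8, B=5, C=1, D=2, E=1, F=4, G=0, H=4)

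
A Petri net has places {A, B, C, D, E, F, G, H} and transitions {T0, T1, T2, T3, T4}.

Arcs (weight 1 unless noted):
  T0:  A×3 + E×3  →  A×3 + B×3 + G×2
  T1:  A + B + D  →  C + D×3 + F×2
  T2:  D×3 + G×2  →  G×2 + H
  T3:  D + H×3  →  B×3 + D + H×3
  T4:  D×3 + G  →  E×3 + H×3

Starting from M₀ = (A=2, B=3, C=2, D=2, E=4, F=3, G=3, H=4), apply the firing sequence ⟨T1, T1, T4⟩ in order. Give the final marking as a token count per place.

(A=0, B=1, C=4, D=3, E=7, F=7, G=2, H=7)

step 1: fire T1:  (A=2, B=3, C=2, D=2, E=4, F=3, G=3, H=4) → (A=1, B=2, C=3, D=4, E=4, F=5, G=3, H=4)
step 2: fire T1:  (A=1, B=2, C=3, D=4, E=4, F=5, G=3, H=4) → (A=0, B=1, C=4, D=6, E=4, F=7, G=3, H=4)
step 3: fire T4:  (A=0, B=1, C=4, D=6, E=4, F=7, G=3, H=4) → (A=0, B=1, C=4, D=3, E=7, F=7, G=2, H=7)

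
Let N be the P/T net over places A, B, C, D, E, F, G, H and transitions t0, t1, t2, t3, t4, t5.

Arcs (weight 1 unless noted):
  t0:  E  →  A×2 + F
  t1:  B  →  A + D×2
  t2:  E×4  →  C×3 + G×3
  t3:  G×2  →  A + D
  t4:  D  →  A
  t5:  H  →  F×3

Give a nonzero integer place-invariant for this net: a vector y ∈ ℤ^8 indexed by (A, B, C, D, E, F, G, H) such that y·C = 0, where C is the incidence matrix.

Incidence matrix C (rows=places, cols=transitions):
       t0   t1   t2   t3   t4   t5
    A   2    1    0    1    1    0
    B   0   -1    0    0    0    0
    C   0    0    3    0    0    0
    D   0    2    0    1   -1    0
    E  -1    0   -4    0    0    0
    F   1    0    0    0    0    3
    G   0    0    3   -2    0    0
    H   0    0    0    0    0   -1

Candidate y = [3, 9, 5, 3, 6, 0, 3, 0]; check y·C column-wise:
  col t0: 3·2 + 9·0 + 5·0 + 3·0 + 6·-1 + 0·1 + 3·0 = 0
  col t1: 3·1 + 9·-1 + 5·0 + 3·2 + 6·0 + 3·0 = 0
  col t2: 3·0 + 9·0 + 5·3 + 3·0 + 6·-4 + 3·3 = 0
  col t3: 3·1 + 9·0 + 5·0 + 3·1 + 6·0 + 3·-2 = 0
  col t4: 3·1 + 9·0 + 5·0 + 3·-1 + 6·0 + 3·0 = 0
  col t5: 3·0 + 9·0 + 5·0 + 3·0 + 6·0 + 0·3 + 3·0 + 0·-1 = 0

y = (A:3, B:9, C:5, D:3, E:6, F:0, G:3, H:0)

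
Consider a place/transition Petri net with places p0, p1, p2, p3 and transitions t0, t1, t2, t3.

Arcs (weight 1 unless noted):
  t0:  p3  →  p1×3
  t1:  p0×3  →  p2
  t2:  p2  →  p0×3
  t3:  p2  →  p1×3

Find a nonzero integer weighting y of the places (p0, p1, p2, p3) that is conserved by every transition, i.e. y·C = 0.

Incidence matrix C (rows=places, cols=transitions):
       t0   t1   t2   t3
   p0   0   -3    3    0
   p1   3    0    0    3
   p2   0    1   -1   -1
   p3  -1    0    0    0

Candidate y = [1, 1, 3, 3]; check y·C column-wise:
  col t0: 1·0 + 1·3 + 3·0 + 3·-1 = 0
  col t1: 1·-3 + 1·0 + 3·1 + 3·0 = 0
  col t2: 1·3 + 1·0 + 3·-1 + 3·0 = 0
  col t3: 1·0 + 1·3 + 3·-1 + 3·0 = 0

y = (p0:1, p1:1, p2:3, p3:3)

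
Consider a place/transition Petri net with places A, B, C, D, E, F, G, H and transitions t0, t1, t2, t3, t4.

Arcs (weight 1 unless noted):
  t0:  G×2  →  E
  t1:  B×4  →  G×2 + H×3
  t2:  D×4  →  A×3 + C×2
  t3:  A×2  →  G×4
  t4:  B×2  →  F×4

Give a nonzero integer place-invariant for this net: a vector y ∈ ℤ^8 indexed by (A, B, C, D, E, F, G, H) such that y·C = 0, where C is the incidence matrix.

y = (A:0, B:0, C:2, D:1, E:0, F:0, G:0, H:0)

Incidence matrix C (rows=places, cols=transitions):
       t0   t1   t2   t3   t4
    A   0    0    3   -2    0
    B   0   -4    0    0   -2
    C   0    0    2    0    0
    D   0    0   -4    0    0
    E   1    0    0    0    0
    F   0    0    0    0    4
    G  -2    2    0    4    0
    H   0    3    0    0    0

Candidate y = [0, 0, 2, 1, 0, 0, 0, 0]; check y·C column-wise:
  col t0: 2·0 + 1·0 + 0·1 + 0·-2 = 0
  col t1: 0·-4 + 2·0 + 1·0 + 0·2 + 0·3 = 0
  col t2: 0·3 + 2·2 + 1·-4 = 0
  col t3: 0·-2 + 2·0 + 1·0 + 0·4 = 0
  col t4: 0·-2 + 2·0 + 1·0 + 0·4 = 0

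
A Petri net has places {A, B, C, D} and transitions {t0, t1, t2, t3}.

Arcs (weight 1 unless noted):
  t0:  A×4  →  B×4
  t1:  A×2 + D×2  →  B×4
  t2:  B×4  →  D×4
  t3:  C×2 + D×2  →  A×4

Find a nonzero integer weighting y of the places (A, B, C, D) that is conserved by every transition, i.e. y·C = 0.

y = (A:1, B:1, C:1, D:1)

Incidence matrix C (rows=places, cols=transitions):
       t0   t1   t2   t3
    A  -4   -2    0    4
    B   4    4   -4    0
    C   0    0    0   -2
    D   0   -2    4   -2

Candidate y = [1, 1, 1, 1]; check y·C column-wise:
  col t0: 1·-4 + 1·4 + 1·0 + 1·0 = 0
  col t1: 1·-2 + 1·4 + 1·0 + 1·-2 = 0
  col t2: 1·0 + 1·-4 + 1·0 + 1·4 = 0
  col t3: 1·4 + 1·0 + 1·-2 + 1·-2 = 0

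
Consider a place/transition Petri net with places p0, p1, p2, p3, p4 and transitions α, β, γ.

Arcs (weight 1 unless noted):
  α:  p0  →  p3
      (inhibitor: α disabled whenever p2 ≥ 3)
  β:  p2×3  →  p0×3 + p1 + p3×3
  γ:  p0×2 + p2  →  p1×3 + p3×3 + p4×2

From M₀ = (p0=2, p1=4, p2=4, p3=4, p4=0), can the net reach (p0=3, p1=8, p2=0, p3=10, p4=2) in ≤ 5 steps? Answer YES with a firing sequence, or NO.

step 1: fire β:  (p0=2, p1=4, p2=4, p3=4, p4=0) → (p0=5, p1=5, p2=1, p3=7, p4=0)
step 2: fire γ:  (p0=5, p1=5, p2=1, p3=7, p4=0) → (p0=3, p1=8, p2=0, p3=10, p4=2)

YES — reachable via ⟨β, γ⟩ (2 firings)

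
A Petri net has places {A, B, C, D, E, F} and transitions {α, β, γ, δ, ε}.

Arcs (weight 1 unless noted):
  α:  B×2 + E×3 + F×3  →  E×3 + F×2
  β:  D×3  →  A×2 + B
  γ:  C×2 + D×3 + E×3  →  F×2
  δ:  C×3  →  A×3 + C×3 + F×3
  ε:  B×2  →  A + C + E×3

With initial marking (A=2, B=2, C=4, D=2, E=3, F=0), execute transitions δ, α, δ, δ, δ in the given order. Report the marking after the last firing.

(A=14, B=0, C=4, D=2, E=3, F=11)

step 1: fire δ:  (A=2, B=2, C=4, D=2, E=3, F=0) → (A=5, B=2, C=4, D=2, E=3, F=3)
step 2: fire α:  (A=5, B=2, C=4, D=2, E=3, F=3) → (A=5, B=0, C=4, D=2, E=3, F=2)
step 3: fire δ:  (A=5, B=0, C=4, D=2, E=3, F=2) → (A=8, B=0, C=4, D=2, E=3, F=5)
step 4: fire δ:  (A=8, B=0, C=4, D=2, E=3, F=5) → (A=11, B=0, C=4, D=2, E=3, F=8)
step 5: fire δ:  (A=11, B=0, C=4, D=2, E=3, F=8) → (A=14, B=0, C=4, D=2, E=3, F=11)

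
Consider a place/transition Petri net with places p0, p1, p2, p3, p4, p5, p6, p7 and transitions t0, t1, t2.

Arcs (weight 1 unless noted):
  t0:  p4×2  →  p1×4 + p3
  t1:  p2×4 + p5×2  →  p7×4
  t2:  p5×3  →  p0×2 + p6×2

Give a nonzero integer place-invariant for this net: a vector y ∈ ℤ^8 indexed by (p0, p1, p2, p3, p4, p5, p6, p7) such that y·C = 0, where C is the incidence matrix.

y = (p0:0, p1:1, p2:0, p3:-4, p4:0, p5:0, p6:0, p7:0)

Incidence matrix C (rows=places, cols=transitions):
       t0   t1   t2
   p0   0    0    2
   p1   4    0    0
   p2   0   -4    0
   p3   1    0    0
   p4  -2    0    0
   p5   0   -2   -3
   p6   0    0    2
   p7   0    4    0

Candidate y = [0, 1, 0, -4, 0, 0, 0, 0]; check y·C column-wise:
  col t0: 1·4 + -4·1 + 0·-2 = 0
  col t1: 1·0 + 0·-4 + -4·0 + 0·-2 + 0·4 = 0
  col t2: 0·2 + 1·0 + -4·0 + 0·-3 + 0·2 = 0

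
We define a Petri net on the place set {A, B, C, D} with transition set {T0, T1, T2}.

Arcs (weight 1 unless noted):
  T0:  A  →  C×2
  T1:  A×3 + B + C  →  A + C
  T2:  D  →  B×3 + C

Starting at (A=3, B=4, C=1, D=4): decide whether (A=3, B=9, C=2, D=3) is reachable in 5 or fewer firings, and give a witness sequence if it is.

NO — not reachable within 5 firings

depth 0: 1 marking
depth 1: 4 markings reached so far
depth 2: 9 markings reached so far
depth 3: 15 markings reached so far
depth 4: 21 markings reached so far
depth 5: 26 markings reached so far
target is not among the 26 markings reachable within 5 steps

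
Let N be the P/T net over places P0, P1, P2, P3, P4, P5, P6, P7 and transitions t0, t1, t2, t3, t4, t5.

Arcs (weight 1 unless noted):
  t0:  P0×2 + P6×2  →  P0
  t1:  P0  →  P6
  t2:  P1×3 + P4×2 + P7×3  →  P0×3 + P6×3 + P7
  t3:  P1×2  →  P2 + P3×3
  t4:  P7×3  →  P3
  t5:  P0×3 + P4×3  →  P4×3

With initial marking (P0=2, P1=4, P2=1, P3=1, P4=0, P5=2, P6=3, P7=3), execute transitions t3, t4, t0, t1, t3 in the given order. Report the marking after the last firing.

(P0=0, P1=0, P2=3, P3=8, P4=0, P5=2, P6=2, P7=0)

step 1: fire t3:  (P0=2, P1=4, P2=1, P3=1, P4=0, P5=2, P6=3, P7=3) → (P0=2, P1=2, P2=2, P3=4, P4=0, P5=2, P6=3, P7=3)
step 2: fire t4:  (P0=2, P1=2, P2=2, P3=4, P4=0, P5=2, P6=3, P7=3) → (P0=2, P1=2, P2=2, P3=5, P4=0, P5=2, P6=3, P7=0)
step 3: fire t0:  (P0=2, P1=2, P2=2, P3=5, P4=0, P5=2, P6=3, P7=0) → (P0=1, P1=2, P2=2, P3=5, P4=0, P5=2, P6=1, P7=0)
step 4: fire t1:  (P0=1, P1=2, P2=2, P3=5, P4=0, P5=2, P6=1, P7=0) → (P0=0, P1=2, P2=2, P3=5, P4=0, P5=2, P6=2, P7=0)
step 5: fire t3:  (P0=0, P1=2, P2=2, P3=5, P4=0, P5=2, P6=2, P7=0) → (P0=0, P1=0, P2=3, P3=8, P4=0, P5=2, P6=2, P7=0)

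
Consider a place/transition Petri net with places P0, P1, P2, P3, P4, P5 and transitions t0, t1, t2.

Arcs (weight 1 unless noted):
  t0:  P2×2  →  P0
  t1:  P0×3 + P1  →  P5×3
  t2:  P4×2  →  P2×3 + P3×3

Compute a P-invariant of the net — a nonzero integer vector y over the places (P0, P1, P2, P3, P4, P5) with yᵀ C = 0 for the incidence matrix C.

y = (P0:2, P1:-6, P2:1, P3:-1, P4:0, P5:0)

Incidence matrix C (rows=places, cols=transitions):
       t0   t1   t2
   P0   1   -3    0
   P1   0   -1    0
   P2  -2    0    3
   P3   0    0    3
   P4   0    0   -2
   P5   0    3    0

Candidate y = [2, -6, 1, -1, 0, 0]; check y·C column-wise:
  col t0: 2·1 + -6·0 + 1·-2 + -1·0 = 0
  col t1: 2·-3 + -6·-1 + 1·0 + -1·0 + 0·3 = 0
  col t2: 2·0 + -6·0 + 1·3 + -1·3 + 0·-2 = 0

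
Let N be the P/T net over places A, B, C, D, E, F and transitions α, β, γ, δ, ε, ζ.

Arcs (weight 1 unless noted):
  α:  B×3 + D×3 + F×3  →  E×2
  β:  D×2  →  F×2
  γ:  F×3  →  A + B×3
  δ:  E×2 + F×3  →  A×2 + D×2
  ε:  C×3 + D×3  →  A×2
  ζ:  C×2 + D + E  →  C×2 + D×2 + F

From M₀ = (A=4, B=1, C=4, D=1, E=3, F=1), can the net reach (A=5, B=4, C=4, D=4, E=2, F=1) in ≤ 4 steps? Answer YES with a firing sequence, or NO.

depth 0: 1 marking
depth 1: 2 markings reached so far
depth 2: 4 markings reached so far
depth 3: 10 markings reached so far
depth 4: 16 markings reached so far
target is not among the 16 markings reachable within 4 steps

NO — not reachable within 4 firings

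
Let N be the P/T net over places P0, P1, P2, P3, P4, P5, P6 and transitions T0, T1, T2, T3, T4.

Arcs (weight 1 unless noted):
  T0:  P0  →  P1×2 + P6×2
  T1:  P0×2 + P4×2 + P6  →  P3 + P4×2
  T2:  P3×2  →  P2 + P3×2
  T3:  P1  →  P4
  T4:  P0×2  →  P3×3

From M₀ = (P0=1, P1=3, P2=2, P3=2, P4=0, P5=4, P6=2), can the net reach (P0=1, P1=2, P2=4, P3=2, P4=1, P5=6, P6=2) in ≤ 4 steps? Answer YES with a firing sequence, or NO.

depth 0: 1 marking
depth 1: 4 markings reached so far
depth 2: 9 markings reached so far
depth 3: 16 markings reached so far
depth 4: 24 markings reached so far
target is not among the 24 markings reachable within 4 steps

NO — not reachable within 4 firings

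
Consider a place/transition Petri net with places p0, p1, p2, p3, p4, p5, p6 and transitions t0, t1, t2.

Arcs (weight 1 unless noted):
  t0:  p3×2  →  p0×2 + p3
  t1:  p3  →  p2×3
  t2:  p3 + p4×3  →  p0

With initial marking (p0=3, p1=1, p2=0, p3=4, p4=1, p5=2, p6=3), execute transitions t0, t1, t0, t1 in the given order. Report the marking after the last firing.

(p0=7, p1=1, p2=6, p3=0, p4=1, p5=2, p6=3)

step 1: fire t0:  (p0=3, p1=1, p2=0, p3=4, p4=1, p5=2, p6=3) → (p0=5, p1=1, p2=0, p3=3, p4=1, p5=2, p6=3)
step 2: fire t1:  (p0=5, p1=1, p2=0, p3=3, p4=1, p5=2, p6=3) → (p0=5, p1=1, p2=3, p3=2, p4=1, p5=2, p6=3)
step 3: fire t0:  (p0=5, p1=1, p2=3, p3=2, p4=1, p5=2, p6=3) → (p0=7, p1=1, p2=3, p3=1, p4=1, p5=2, p6=3)
step 4: fire t1:  (p0=7, p1=1, p2=3, p3=1, p4=1, p5=2, p6=3) → (p0=7, p1=1, p2=6, p3=0, p4=1, p5=2, p6=3)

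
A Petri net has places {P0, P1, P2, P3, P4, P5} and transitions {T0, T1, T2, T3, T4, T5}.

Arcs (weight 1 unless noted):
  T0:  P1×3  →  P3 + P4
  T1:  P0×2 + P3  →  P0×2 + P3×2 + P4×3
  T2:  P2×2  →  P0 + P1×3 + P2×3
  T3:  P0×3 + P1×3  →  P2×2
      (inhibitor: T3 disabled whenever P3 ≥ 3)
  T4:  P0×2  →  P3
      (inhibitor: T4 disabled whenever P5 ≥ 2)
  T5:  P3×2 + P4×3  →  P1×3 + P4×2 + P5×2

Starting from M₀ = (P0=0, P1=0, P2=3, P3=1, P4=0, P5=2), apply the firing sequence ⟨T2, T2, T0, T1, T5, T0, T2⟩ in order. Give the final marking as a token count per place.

step 1: fire T2:  (P0=0, P1=0, P2=3, P3=1, P4=0, P5=2) → (P0=1, P1=3, P2=4, P3=1, P4=0, P5=2)
step 2: fire T2:  (P0=1, P1=3, P2=4, P3=1, P4=0, P5=2) → (P0=2, P1=6, P2=5, P3=1, P4=0, P5=2)
step 3: fire T0:  (P0=2, P1=6, P2=5, P3=1, P4=0, P5=2) → (P0=2, P1=3, P2=5, P3=2, P4=1, P5=2)
step 4: fire T1:  (P0=2, P1=3, P2=5, P3=2, P4=1, P5=2) → (P0=2, P1=3, P2=5, P3=3, P4=4, P5=2)
step 5: fire T5:  (P0=2, P1=3, P2=5, P3=3, P4=4, P5=2) → (P0=2, P1=6, P2=5, P3=1, P4=3, P5=4)
step 6: fire T0:  (P0=2, P1=6, P2=5, P3=1, P4=3, P5=4) → (P0=2, P1=3, P2=5, P3=2, P4=4, P5=4)
step 7: fire T2:  (P0=2, P1=3, P2=5, P3=2, P4=4, P5=4) → (P0=3, P1=6, P2=6, P3=2, P4=4, P5=4)

(P0=3, P1=6, P2=6, P3=2, P4=4, P5=4)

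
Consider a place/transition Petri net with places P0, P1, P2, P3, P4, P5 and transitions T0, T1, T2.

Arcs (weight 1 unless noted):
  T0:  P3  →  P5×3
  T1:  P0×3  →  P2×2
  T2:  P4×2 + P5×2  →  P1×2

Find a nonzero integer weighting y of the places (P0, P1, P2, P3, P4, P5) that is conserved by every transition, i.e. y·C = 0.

Incidence matrix C (rows=places, cols=transitions):
       T0   T1   T2
   P0   0   -3    0
   P1   0    0    2
   P2   0    2    0
   P3  -1    0    0
   P4   0    0   -2
   P5   3    0   -2

Candidate y = [2, 0, 3, 0, 0, 0]; check y·C column-wise:
  col T0: 2·0 + 3·0 + 0·-1 + 0·3 = 0
  col T1: 2·-3 + 3·2 = 0
  col T2: 2·0 + 0·2 + 3·0 + 0·-2 + 0·-2 = 0

y = (P0:2, P1:0, P2:3, P3:0, P4:0, P5:0)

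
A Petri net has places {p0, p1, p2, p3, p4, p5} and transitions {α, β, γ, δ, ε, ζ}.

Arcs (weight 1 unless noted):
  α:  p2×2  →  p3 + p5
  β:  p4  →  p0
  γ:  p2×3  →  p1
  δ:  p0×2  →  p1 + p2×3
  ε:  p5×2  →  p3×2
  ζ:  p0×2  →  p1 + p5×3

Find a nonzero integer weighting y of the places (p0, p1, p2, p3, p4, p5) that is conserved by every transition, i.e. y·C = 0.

y = (p0:3, p1:3, p2:1, p3:1, p4:3, p5:1)

Incidence matrix C (rows=places, cols=transitions):
        α    β    γ    δ    ε    ζ
   p0   0    1    0   -2    0   -2
   p1   0    0    1    1    0    1
   p2  -2    0   -3    3    0    0
   p3   1    0    0    0    2    0
   p4   0   -1    0    0    0    0
   p5   1    0    0    0   -2    3

Candidate y = [3, 3, 1, 1, 3, 1]; check y·C column-wise:
  col α: 3·0 + 3·0 + 1·-2 + 1·1 + 3·0 + 1·1 = 0
  col β: 3·1 + 3·0 + 1·0 + 1·0 + 3·-1 + 1·0 = 0
  col γ: 3·0 + 3·1 + 1·-3 + 1·0 + 3·0 + 1·0 = 0
  col δ: 3·-2 + 3·1 + 1·3 + 1·0 + 3·0 + 1·0 = 0
  col ε: 3·0 + 3·0 + 1·0 + 1·2 + 3·0 + 1·-2 = 0
  col ζ: 3·-2 + 3·1 + 1·0 + 1·0 + 3·0 + 1·3 = 0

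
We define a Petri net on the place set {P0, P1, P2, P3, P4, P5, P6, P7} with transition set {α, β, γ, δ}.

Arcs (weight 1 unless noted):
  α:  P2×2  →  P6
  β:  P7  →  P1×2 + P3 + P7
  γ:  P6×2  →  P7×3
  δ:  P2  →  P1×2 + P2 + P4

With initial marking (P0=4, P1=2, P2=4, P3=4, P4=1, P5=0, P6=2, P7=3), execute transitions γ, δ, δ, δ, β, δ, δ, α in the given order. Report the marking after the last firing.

step 1: fire γ:  (P0=4, P1=2, P2=4, P3=4, P4=1, P5=0, P6=2, P7=3) → (P0=4, P1=2, P2=4, P3=4, P4=1, P5=0, P6=0, P7=6)
step 2: fire δ:  (P0=4, P1=2, P2=4, P3=4, P4=1, P5=0, P6=0, P7=6) → (P0=4, P1=4, P2=4, P3=4, P4=2, P5=0, P6=0, P7=6)
step 3: fire δ:  (P0=4, P1=4, P2=4, P3=4, P4=2, P5=0, P6=0, P7=6) → (P0=4, P1=6, P2=4, P3=4, P4=3, P5=0, P6=0, P7=6)
step 4: fire δ:  (P0=4, P1=6, P2=4, P3=4, P4=3, P5=0, P6=0, P7=6) → (P0=4, P1=8, P2=4, P3=4, P4=4, P5=0, P6=0, P7=6)
step 5: fire β:  (P0=4, P1=8, P2=4, P3=4, P4=4, P5=0, P6=0, P7=6) → (P0=4, P1=10, P2=4, P3=5, P4=4, P5=0, P6=0, P7=6)
step 6: fire δ:  (P0=4, P1=10, P2=4, P3=5, P4=4, P5=0, P6=0, P7=6) → (P0=4, P1=12, P2=4, P3=5, P4=5, P5=0, P6=0, P7=6)
step 7: fire δ:  (P0=4, P1=12, P2=4, P3=5, P4=5, P5=0, P6=0, P7=6) → (P0=4, P1=14, P2=4, P3=5, P4=6, P5=0, P6=0, P7=6)
step 8: fire α:  (P0=4, P1=14, P2=4, P3=5, P4=6, P5=0, P6=0, P7=6) → (P0=4, P1=14, P2=2, P3=5, P4=6, P5=0, P6=1, P7=6)

(P0=4, P1=14, P2=2, P3=5, P4=6, P5=0, P6=1, P7=6)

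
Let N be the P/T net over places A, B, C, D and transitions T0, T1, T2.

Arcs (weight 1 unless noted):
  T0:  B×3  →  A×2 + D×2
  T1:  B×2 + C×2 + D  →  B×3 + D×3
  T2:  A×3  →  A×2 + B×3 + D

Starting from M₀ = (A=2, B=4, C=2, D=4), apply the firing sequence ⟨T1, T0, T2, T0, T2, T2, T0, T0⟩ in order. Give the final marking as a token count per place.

step 1: fire T1:  (A=2, B=4, C=2, D=4) → (A=2, B=5, C=0, D=6)
step 2: fire T0:  (A=2, B=5, C=0, D=6) → (A=4, B=2, C=0, D=8)
step 3: fire T2:  (A=4, B=2, C=0, D=8) → (A=3, B=5, C=0, D=9)
step 4: fire T0:  (A=3, B=5, C=0, D=9) → (A=5, B=2, C=0, D=11)
step 5: fire T2:  (A=5, B=2, C=0, D=11) → (A=4, B=5, C=0, D=12)
step 6: fire T2:  (A=4, B=5, C=0, D=12) → (A=3, B=8, C=0, D=13)
step 7: fire T0:  (A=3, B=8, C=0, D=13) → (A=5, B=5, C=0, D=15)
step 8: fire T0:  (A=5, B=5, C=0, D=15) → (A=7, B=2, C=0, D=17)

(A=7, B=2, C=0, D=17)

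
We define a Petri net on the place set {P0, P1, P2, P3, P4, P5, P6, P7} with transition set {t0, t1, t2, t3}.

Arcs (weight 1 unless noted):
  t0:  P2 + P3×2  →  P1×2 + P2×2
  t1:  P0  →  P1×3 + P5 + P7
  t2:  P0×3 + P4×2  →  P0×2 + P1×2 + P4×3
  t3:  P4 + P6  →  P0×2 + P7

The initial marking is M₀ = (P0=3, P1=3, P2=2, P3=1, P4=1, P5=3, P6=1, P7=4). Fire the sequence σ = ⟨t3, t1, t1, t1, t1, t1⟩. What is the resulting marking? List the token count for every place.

(P0=0, P1=18, P2=2, P3=1, P4=0, P5=8, P6=0, P7=10)

step 1: fire t3:  (P0=3, P1=3, P2=2, P3=1, P4=1, P5=3, P6=1, P7=4) → (P0=5, P1=3, P2=2, P3=1, P4=0, P5=3, P6=0, P7=5)
step 2: fire t1:  (P0=5, P1=3, P2=2, P3=1, P4=0, P5=3, P6=0, P7=5) → (P0=4, P1=6, P2=2, P3=1, P4=0, P5=4, P6=0, P7=6)
step 3: fire t1:  (P0=4, P1=6, P2=2, P3=1, P4=0, P5=4, P6=0, P7=6) → (P0=3, P1=9, P2=2, P3=1, P4=0, P5=5, P6=0, P7=7)
step 4: fire t1:  (P0=3, P1=9, P2=2, P3=1, P4=0, P5=5, P6=0, P7=7) → (P0=2, P1=12, P2=2, P3=1, P4=0, P5=6, P6=0, P7=8)
step 5: fire t1:  (P0=2, P1=12, P2=2, P3=1, P4=0, P5=6, P6=0, P7=8) → (P0=1, P1=15, P2=2, P3=1, P4=0, P5=7, P6=0, P7=9)
step 6: fire t1:  (P0=1, P1=15, P2=2, P3=1, P4=0, P5=7, P6=0, P7=9) → (P0=0, P1=18, P2=2, P3=1, P4=0, P5=8, P6=0, P7=10)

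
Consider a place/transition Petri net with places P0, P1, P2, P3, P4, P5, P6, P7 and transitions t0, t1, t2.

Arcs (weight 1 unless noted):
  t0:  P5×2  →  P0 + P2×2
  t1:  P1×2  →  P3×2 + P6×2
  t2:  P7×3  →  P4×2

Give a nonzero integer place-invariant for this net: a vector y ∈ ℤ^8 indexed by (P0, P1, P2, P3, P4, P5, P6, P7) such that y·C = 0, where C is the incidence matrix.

y = (P0:2, P1:0, P2:-1, P3:0, P4:0, P5:0, P6:0, P7:0)

Incidence matrix C (rows=places, cols=transitions):
       t0   t1   t2
   P0   1    0    0
   P1   0   -2    0
   P2   2    0    0
   P3   0    2    0
   P4   0    0    2
   P5  -2    0    0
   P6   0    2    0
   P7   0    0   -3

Candidate y = [2, 0, -1, 0, 0, 0, 0, 0]; check y·C column-wise:
  col t0: 2·1 + -1·2 + 0·-2 = 0
  col t1: 2·0 + 0·-2 + -1·0 + 0·2 + 0·2 = 0
  col t2: 2·0 + -1·0 + 0·2 + 0·-3 = 0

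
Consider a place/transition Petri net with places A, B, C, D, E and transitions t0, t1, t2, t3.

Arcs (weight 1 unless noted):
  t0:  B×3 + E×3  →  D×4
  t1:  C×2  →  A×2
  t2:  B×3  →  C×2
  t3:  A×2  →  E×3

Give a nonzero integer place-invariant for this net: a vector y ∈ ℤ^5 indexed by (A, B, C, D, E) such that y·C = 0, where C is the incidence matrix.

Incidence matrix C (rows=places, cols=transitions):
       t0   t1   t2   t3
    A   0    2    0   -2
    B  -3    0   -3    0
    C   0   -2    2    0
    D   4    0    0    0
    E  -3    0    0    3

Candidate y = [3, 2, 3, 3, 2]; check y·C column-wise:
  col t0: 3·0 + 2·-3 + 3·0 + 3·4 + 2·-3 = 0
  col t1: 3·2 + 2·0 + 3·-2 + 3·0 + 2·0 = 0
  col t2: 3·0 + 2·-3 + 3·2 + 3·0 + 2·0 = 0
  col t3: 3·-2 + 2·0 + 3·0 + 3·0 + 2·3 = 0

y = (A:3, B:2, C:3, D:3, E:2)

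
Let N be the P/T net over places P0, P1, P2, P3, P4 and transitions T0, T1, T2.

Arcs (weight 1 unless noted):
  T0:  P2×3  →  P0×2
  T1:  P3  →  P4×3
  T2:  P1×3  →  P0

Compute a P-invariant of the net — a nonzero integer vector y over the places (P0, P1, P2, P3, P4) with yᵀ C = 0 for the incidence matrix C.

Incidence matrix C (rows=places, cols=transitions):
       T0   T1   T2
   P0   2    0    1
   P1   0    0   -3
   P2  -3    0    0
   P3   0   -1    0
   P4   0    3    0

Candidate y = [3, 1, 2, 0, 0]; check y·C column-wise:
  col T0: 3·2 + 1·0 + 2·-3 = 0
  col T1: 3·0 + 1·0 + 2·0 + 0·-1 + 0·3 = 0
  col T2: 3·1 + 1·-3 + 2·0 = 0

y = (P0:3, P1:1, P2:2, P3:0, P4:0)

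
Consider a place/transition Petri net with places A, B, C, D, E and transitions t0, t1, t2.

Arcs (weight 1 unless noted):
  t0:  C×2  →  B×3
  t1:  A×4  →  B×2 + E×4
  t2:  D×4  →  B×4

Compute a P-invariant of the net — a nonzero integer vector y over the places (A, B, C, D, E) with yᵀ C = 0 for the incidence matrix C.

Incidence matrix C (rows=places, cols=transitions):
       t0   t1   t2
    A   0   -4    0
    B   3    2    4
    C  -2    0    0
    D   0    0   -4
    E   0    4    0

Candidate y = [1, 2, 3, 2, 0]; check y·C column-wise:
  col t0: 1·0 + 2·3 + 3·-2 + 2·0 = 0
  col t1: 1·-4 + 2·2 + 3·0 + 2·0 + 0·4 = 0
  col t2: 1·0 + 2·4 + 3·0 + 2·-4 = 0

y = (A:1, B:2, C:3, D:2, E:0)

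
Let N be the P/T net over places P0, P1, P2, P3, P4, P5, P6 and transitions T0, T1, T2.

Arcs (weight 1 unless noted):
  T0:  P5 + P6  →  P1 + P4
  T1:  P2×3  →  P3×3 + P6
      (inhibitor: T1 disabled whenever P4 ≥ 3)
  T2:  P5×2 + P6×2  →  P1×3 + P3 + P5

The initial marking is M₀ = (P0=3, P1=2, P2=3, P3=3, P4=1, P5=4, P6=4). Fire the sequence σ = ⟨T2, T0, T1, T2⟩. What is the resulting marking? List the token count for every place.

(P0=3, P1=9, P2=0, P3=8, P4=2, P5=1, P6=0)

step 1: fire T2:  (P0=3, P1=2, P2=3, P3=3, P4=1, P5=4, P6=4) → (P0=3, P1=5, P2=3, P3=4, P4=1, P5=3, P6=2)
step 2: fire T0:  (P0=3, P1=5, P2=3, P3=4, P4=1, P5=3, P6=2) → (P0=3, P1=6, P2=3, P3=4, P4=2, P5=2, P6=1)
step 3: fire T1:  (P0=3, P1=6, P2=3, P3=4, P4=2, P5=2, P6=1) → (P0=3, P1=6, P2=0, P3=7, P4=2, P5=2, P6=2)
step 4: fire T2:  (P0=3, P1=6, P2=0, P3=7, P4=2, P5=2, P6=2) → (P0=3, P1=9, P2=0, P3=8, P4=2, P5=1, P6=0)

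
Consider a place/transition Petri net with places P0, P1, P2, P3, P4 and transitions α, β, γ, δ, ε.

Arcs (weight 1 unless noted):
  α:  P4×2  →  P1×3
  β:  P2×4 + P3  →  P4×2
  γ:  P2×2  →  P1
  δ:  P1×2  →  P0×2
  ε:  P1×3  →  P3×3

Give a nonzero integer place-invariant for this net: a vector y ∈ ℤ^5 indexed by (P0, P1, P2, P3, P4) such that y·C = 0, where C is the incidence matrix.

Incidence matrix C (rows=places, cols=transitions):
        α    β    γ    δ    ε
   P0   0    0    0    2    0
   P1   3    0    1   -2   -3
   P2   0   -4   -2    0    0
   P3   0   -1    0    0    3
   P4  -2    2    0    0    0

Candidate y = [2, 2, 1, 2, 3]; check y·C column-wise:
  col α: 2·0 + 2·3 + 1·0 + 2·0 + 3·-2 = 0
  col β: 2·0 + 2·0 + 1·-4 + 2·-1 + 3·2 = 0
  col γ: 2·0 + 2·1 + 1·-2 + 2·0 + 3·0 = 0
  col δ: 2·2 + 2·-2 + 1·0 + 2·0 + 3·0 = 0
  col ε: 2·0 + 2·-3 + 1·0 + 2·3 + 3·0 = 0

y = (P0:2, P1:2, P2:1, P3:2, P4:3)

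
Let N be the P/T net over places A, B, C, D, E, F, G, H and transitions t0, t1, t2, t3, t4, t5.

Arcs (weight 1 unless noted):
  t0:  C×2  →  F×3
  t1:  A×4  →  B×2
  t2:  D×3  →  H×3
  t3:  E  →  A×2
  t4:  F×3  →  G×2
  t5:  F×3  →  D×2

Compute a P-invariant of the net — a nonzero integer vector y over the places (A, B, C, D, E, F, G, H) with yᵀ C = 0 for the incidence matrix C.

Incidence matrix C (rows=places, cols=transitions):
       t0   t1   t2   t3   t4   t5
    A   0   -4    0    2    0    0
    B   0    2    0    0    0    0
    C  -2    0    0    0    0    0
    D   0    0   -3    0    0    2
    E   0    0    0   -1    0    0
    F   3    0    0    0   -3   -3
    G   0    0    0    0    2    0
    H   0    0    3    0    0    0

Candidate y = [1, 2, 0, 0, 2, 0, 0, 0]; check y·C column-wise:
  col t0: 1·0 + 2·0 + 0·-2 + 2·0 + 0·3 = 0
  col t1: 1·-4 + 2·2 + 2·0 = 0
  col t2: 1·0 + 2·0 + 0·-3 + 2·0 + 0·3 = 0
  col t3: 1·2 + 2·0 + 2·-1 = 0
  col t4: 1·0 + 2·0 + 2·0 + 0·-3 + 0·2 = 0
  col t5: 1·0 + 2·0 + 0·2 + 2·0 + 0·-3 = 0

y = (A:1, B:2, C:0, D:0, E:2, F:0, G:0, H:0)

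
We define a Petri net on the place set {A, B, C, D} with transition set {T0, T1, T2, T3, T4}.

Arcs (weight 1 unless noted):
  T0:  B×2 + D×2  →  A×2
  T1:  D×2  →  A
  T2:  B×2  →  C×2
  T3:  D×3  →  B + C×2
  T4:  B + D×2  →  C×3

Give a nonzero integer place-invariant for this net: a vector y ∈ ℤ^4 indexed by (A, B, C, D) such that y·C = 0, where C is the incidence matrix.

Incidence matrix C (rows=places, cols=transitions):
       T0   T1   T2   T3   T4
    A   2    1    0    0    0
    B  -2    0   -2    1   -1
    C   0    0    2    2    3
    D  -2   -2    0   -3   -2

Candidate y = [2, 1, 1, 1]; check y·C column-wise:
  col T0: 2·2 + 1·-2 + 1·0 + 1·-2 = 0
  col T1: 2·1 + 1·0 + 1·0 + 1·-2 = 0
  col T2: 2·0 + 1·-2 + 1·2 + 1·0 = 0
  col T3: 2·0 + 1·1 + 1·2 + 1·-3 = 0
  col T4: 2·0 + 1·-1 + 1·3 + 1·-2 = 0

y = (A:2, B:1, C:1, D:1)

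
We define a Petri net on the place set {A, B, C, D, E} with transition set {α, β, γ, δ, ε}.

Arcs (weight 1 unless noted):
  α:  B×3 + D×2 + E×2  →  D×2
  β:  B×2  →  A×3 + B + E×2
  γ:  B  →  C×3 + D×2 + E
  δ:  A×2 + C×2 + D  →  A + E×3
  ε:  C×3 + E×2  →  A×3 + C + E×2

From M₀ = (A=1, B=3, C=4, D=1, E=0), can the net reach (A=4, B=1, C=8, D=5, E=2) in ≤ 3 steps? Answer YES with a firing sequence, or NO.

YES — reachable via ⟨γ, γ, ε⟩ (3 firings)

step 1: fire γ:  (A=1, B=3, C=4, D=1, E=0) → (A=1, B=2, C=7, D=3, E=1)
step 2: fire γ:  (A=1, B=2, C=7, D=3, E=1) → (A=1, B=1, C=10, D=5, E=2)
step 3: fire ε:  (A=1, B=1, C=10, D=5, E=2) → (A=4, B=1, C=8, D=5, E=2)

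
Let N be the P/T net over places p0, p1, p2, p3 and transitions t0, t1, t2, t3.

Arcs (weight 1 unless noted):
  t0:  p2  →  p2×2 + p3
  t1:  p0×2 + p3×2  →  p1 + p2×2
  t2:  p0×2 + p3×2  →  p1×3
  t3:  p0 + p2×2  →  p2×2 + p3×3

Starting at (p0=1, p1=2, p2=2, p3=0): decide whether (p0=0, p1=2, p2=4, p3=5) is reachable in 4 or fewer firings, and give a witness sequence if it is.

step 1: fire t0:  (p0=1, p1=2, p2=2, p3=0) → (p0=1, p1=2, p2=3, p3=1)
step 2: fire t0:  (p0=1, p1=2, p2=3, p3=1) → (p0=1, p1=2, p2=4, p3=2)
step 3: fire t3:  (p0=1, p1=2, p2=4, p3=2) → (p0=0, p1=2, p2=4, p3=5)

YES — reachable via ⟨t0, t0, t3⟩ (3 firings)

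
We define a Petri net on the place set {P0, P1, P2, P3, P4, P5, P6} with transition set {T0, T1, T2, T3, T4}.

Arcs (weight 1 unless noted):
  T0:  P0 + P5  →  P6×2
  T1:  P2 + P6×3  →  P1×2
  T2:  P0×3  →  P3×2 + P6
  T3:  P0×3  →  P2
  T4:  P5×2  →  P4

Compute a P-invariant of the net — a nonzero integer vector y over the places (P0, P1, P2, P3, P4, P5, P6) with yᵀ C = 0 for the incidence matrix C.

Incidence matrix C (rows=places, cols=transitions):
       T0   T1   T2   T3   T4
   P0  -1    0   -3   -3    0
   P1   0    2    0    0    0
   P2   0   -1    0    1    0
   P3   0    0    2    0    0
   P4   0    0    0    0    1
   P5  -1    0    0    0   -2
   P6   2   -3    1    0    0

Candidate y = [2, 3, 6, 3, -4, -2, 0]; check y·C column-wise:
  col T0: 2·-1 + 3·0 + 6·0 + 3·0 + -4·0 + -2·-1 + 0·2 = 0
  col T1: 2·0 + 3·2 + 6·-1 + 3·0 + -4·0 + -2·0 + 0·-3 = 0
  col T2: 2·-3 + 3·0 + 6·0 + 3·2 + -4·0 + -2·0 + 0·1 = 0
  col T3: 2·-3 + 3·0 + 6·1 + 3·0 + -4·0 + -2·0 = 0
  col T4: 2·0 + 3·0 + 6·0 + 3·0 + -4·1 + -2·-2 = 0

y = (P0:2, P1:3, P2:6, P3:3, P4:-4, P5:-2, P6:0)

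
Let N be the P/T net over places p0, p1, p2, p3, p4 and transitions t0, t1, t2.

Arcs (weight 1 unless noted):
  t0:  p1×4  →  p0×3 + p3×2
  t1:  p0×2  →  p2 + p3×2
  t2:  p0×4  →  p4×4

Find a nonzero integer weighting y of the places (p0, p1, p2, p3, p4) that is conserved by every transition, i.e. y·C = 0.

Incidence matrix C (rows=places, cols=transitions):
       t0   t1   t2
   p0   3   -2   -4
   p1  -4    0    0
   p2   0    1    0
   p3   2    2    0
   p4   0    0    4

Candidate y = [0, 1, -4, 2, 0]; check y·C column-wise:
  col t0: 0·3 + 1·-4 + -4·0 + 2·2 = 0
  col t1: 0·-2 + 1·0 + -4·1 + 2·2 = 0
  col t2: 0·-4 + 1·0 + -4·0 + 2·0 + 0·4 = 0

y = (p0:0, p1:1, p2:-4, p3:2, p4:0)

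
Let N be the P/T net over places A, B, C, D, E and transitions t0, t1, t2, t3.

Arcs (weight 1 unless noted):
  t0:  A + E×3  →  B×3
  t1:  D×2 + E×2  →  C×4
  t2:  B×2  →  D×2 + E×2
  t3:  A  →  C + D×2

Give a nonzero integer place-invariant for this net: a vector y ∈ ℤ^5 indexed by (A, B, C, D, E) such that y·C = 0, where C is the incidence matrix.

y = (A:3, B:2, C:1, D:1, E:1)

Incidence matrix C (rows=places, cols=transitions):
       t0   t1   t2   t3
    A  -1    0    0   -1
    B   3    0   -2    0
    C   0    4    0    1
    D   0   -2    2    2
    E  -3   -2    2    0

Candidate y = [3, 2, 1, 1, 1]; check y·C column-wise:
  col t0: 3·-1 + 2·3 + 1·0 + 1·0 + 1·-3 = 0
  col t1: 3·0 + 2·0 + 1·4 + 1·-2 + 1·-2 = 0
  col t2: 3·0 + 2·-2 + 1·0 + 1·2 + 1·2 = 0
  col t3: 3·-1 + 2·0 + 1·1 + 1·2 + 1·0 = 0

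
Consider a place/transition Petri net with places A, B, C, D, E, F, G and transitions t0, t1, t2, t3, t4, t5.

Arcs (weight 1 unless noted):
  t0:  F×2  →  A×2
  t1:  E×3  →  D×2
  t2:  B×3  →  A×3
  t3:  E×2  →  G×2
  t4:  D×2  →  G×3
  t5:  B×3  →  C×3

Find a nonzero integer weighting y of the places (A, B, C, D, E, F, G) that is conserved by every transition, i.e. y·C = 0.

y = (A:1, B:1, C:1, D:0, E:0, F:1, G:0)

Incidence matrix C (rows=places, cols=transitions):
       t0   t1   t2   t3   t4   t5
    A   2    0    3    0    0    0
    B   0    0   -3    0    0   -3
    C   0    0    0    0    0    3
    D   0    2    0    0   -2    0
    E   0   -3    0   -2    0    0
    F  -2    0    0    0    0    0
    G   0    0    0    2    3    0

Candidate y = [1, 1, 1, 0, 0, 1, 0]; check y·C column-wise:
  col t0: 1·2 + 1·0 + 1·0 + 1·-2 = 0
  col t1: 1·0 + 1·0 + 1·0 + 0·2 + 0·-3 + 1·0 = 0
  col t2: 1·3 + 1·-3 + 1·0 + 1·0 = 0
  col t3: 1·0 + 1·0 + 1·0 + 0·-2 + 1·0 + 0·2 = 0
  col t4: 1·0 + 1·0 + 1·0 + 0·-2 + 1·0 + 0·3 = 0
  col t5: 1·0 + 1·-3 + 1·3 + 1·0 = 0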